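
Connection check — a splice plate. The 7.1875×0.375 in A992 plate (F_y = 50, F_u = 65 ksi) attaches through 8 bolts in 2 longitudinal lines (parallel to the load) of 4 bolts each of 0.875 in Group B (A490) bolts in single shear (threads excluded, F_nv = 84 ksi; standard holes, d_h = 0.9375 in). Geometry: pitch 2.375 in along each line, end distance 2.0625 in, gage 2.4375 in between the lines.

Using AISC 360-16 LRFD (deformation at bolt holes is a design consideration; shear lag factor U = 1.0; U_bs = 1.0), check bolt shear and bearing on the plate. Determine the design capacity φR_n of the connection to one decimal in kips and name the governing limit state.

259.1 kips (bearing governs)

Bolt shear: A_b = π(0.875)²/4 = 0.60132 in². φR_n = 0.75 × 84 × 0.60132 × 8 × 1 = 303.1 kips.
Bearing (0.375 in plate, F_u = 65 ksi): end bolts L_c = 2.0625 − 0.9375/2 = 1.59375, R_n = min(1.2×1.59375×0.375×65, 2.4×0.875×0.375×65) = 46.617 kips/bolt; interior L_c = 2.375 − 0.9375 = 1.4375, R_n = 42.047 kips/bolt. φR_n = 0.75 × (2×46.617 + 6×42.047) = 259.1 kips.
Governing: min(303.1, 259.1) = 259.1 kips → bearing.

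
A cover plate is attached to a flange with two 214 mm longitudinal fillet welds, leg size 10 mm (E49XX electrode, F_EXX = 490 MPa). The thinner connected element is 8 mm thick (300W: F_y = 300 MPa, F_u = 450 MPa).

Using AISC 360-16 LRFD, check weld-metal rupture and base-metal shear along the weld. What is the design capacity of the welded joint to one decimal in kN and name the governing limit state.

616.3 kN (base-metal shear governs)

Weld metal: throat = 0.707×10 = 7.07 mm, L = 2×214 = 428 mm. φR_n = 0.75 × 0.6 × 490 × 7.07 × 428 = 667.2 kN.
Base metal shear (8 mm plate): yield φR_n = 1.0×0.6×300×8×428 = 616.3 kN; rupture φR_n = 0.75×0.6×450×8×428 = 693.4 kN; take 616.3 kN (yield).
Governing: min(667.2, 616.3) = 616.3 kN → base-metal shear.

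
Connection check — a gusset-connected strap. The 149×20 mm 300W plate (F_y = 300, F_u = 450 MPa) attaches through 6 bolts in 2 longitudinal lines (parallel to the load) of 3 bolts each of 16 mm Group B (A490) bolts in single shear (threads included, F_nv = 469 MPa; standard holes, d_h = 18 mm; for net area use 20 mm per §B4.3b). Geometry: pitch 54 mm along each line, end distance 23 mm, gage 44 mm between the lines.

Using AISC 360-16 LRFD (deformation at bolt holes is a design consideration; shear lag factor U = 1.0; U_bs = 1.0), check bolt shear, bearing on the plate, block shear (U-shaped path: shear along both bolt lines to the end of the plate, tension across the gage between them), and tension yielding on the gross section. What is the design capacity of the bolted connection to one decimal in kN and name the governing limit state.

Bolt shear: A_b = π(16)²/4 = 201.06 mm². φR_n = 0.75 × 469 × 201.06 × 6 × 1 = 424.3 kN.
Bearing (20 mm plate, F_u = 450 MPa): end bolts L_c = 23 − 18/2 = 14, R_n = min(1.2×14×20×450, 2.4×16×20×450) = 151.2 kN/bolt; interior L_c = 54 − 18 = 36, R_n = 345.6 kN/bolt. φR_n = 0.75 × (2×151.2 + 4×345.6) = 1263.6 kN.
Block shear: shear path 2×[23+2×54] = 2×131 mm, A_gv = 5240, A_nv = 2×(131 − 2.5×20)×20 = 3240 mm²; tension across gage: (44 − 1×20)×20 = 480 mm². R_n = min(0.6×450×3240, 0.6×300×5240) + 1.0×450×480 = min(874.8, 943.2) + 216 = 1090.8 kN. φR_n = 0.75 × 1090.8 = 818.1 kN.
Tension yield (gross): A_g = 149×20 = 2980 mm². φR_n = 0.90 × 300 × 2980 = 804.6 kN.
Governing: min(424.3, 1263.6, 818.1, 804.6) = 424.3 kN → bolt shear.

424.3 kN (bolt shear governs)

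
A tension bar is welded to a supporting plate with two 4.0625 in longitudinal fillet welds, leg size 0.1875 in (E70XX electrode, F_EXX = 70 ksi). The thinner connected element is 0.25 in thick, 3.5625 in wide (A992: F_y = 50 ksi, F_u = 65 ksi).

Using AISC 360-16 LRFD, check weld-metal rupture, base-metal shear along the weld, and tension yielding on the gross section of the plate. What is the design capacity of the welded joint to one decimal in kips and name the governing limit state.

Weld metal: throat = 0.707×0.1875 = 0.13256 in, L = 2×4.0625 = 8.125 in. φR_n = 0.75 × 0.6 × 70 × 0.13256 × 8.125 = 33.9 kips.
Base metal shear (0.25 in plate): yield φR_n = 1.0×0.6×50×0.25×8.125 = 60.9 kips; rupture φR_n = 0.75×0.6×65×0.25×8.125 = 59.4 kips; take 59.4 kips (rupture).
Tension yield (gross): A_g = 3.5625×0.25 = 0.89063 in². φR_n = 0.90 × 50 × 0.89063 = 40.1 kips.
Governing: min(33.9, 59.4, 40.1) = 33.9 kips → weld metal.

33.9 kips (weld metal governs)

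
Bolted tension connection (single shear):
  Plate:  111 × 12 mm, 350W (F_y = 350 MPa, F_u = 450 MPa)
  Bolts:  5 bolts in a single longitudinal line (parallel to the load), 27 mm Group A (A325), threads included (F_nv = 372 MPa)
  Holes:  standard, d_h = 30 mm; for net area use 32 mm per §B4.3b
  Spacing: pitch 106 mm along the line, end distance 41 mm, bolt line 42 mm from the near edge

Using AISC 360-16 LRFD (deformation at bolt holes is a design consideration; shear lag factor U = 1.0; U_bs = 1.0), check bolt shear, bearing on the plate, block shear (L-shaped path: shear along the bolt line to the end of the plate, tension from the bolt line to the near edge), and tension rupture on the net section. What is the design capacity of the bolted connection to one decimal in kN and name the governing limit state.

320.0 kN (net-section rupture governs)

Bolt shear: A_b = π(27)²/4 = 572.56 mm². φR_n = 0.75 × 372 × 572.56 × 5 × 1 = 798.7 kN.
Bearing (12 mm plate, F_u = 450 MPa): end bolts L_c = 41 − 30/2 = 26, R_n = min(1.2×26×12×450, 2.4×27×12×450) = 168.48 kN/bolt; interior L_c = 106 − 30 = 76, R_n = 349.92 kN/bolt. φR_n = 0.75 × (1×168.48 + 4×349.92) = 1176.1 kN.
Block shear: shear path 1×[41+4×106] = 1×465 mm, A_gv = 5580, A_nv = 1×(465 − 4.5×32)×12 = 3852 mm²; tension to near edge: (42 − 0.5×32)×12 = 312 mm². R_n = min(0.6×450×3852, 0.6×350×5580) + 1.0×450×312 = min(1040, 1171.8) + 140.4 = 1180.4 kN. φR_n = 0.75 × 1180.4 = 885.3 kN.
Tension rupture (net): A_n = (111 − 1×32)×12 = 948 mm² (U = 1.0, A_e = A_n). φR_n = 0.75 × 450 × 948 = 320.0 kN.
Governing: min(798.7, 1176.1, 885.3, 320.0) = 320.0 kN → net-section rupture.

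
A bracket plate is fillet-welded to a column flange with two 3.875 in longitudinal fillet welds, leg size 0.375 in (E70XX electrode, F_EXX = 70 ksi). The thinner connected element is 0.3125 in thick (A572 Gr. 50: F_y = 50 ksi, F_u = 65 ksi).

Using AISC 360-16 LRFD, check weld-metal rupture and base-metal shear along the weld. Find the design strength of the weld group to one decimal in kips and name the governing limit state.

64.7 kips (weld metal governs)

Weld metal: throat = 0.707×0.375 = 0.26513 in, L = 2×3.875 = 7.75 in. φR_n = 0.75 × 0.6 × 70 × 0.26513 × 7.75 = 64.7 kips.
Base metal shear (0.3125 in plate): yield φR_n = 1.0×0.6×50×0.3125×7.75 = 72.7 kips; rupture φR_n = 0.75×0.6×65×0.3125×7.75 = 70.8 kips; take 70.8 kips (rupture).
Governing: min(64.7, 70.8) = 64.7 kips → weld metal.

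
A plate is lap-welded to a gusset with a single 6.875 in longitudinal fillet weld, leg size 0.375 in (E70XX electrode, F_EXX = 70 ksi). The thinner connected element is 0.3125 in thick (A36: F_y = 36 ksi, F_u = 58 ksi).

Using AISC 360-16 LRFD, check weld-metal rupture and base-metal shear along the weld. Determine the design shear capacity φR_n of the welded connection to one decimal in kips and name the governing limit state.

Weld metal: throat = 0.707×0.375 = 0.26513 in, L = 6.875 in. φR_n = 0.75 × 0.6 × 70 × 0.26513 × 6.875 = 57.4 kips.
Base metal shear (0.3125 in plate): yield φR_n = 1.0×0.6×36×0.3125×6.875 = 46.4 kips; rupture φR_n = 0.75×0.6×58×0.3125×6.875 = 56.1 kips; take 46.4 kips (yield).
Governing: min(57.4, 46.4) = 46.4 kips → base-metal shear.

46.4 kips (base-metal shear governs)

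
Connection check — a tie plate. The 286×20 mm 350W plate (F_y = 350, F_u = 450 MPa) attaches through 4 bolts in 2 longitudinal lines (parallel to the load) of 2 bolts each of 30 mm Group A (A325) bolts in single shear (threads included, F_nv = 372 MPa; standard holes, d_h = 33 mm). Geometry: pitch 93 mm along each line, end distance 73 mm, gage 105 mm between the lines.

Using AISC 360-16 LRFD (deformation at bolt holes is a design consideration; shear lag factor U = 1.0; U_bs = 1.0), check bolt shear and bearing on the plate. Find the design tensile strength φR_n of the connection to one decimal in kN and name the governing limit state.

Bolt shear: A_b = π(30)²/4 = 706.86 mm². φR_n = 0.75 × 372 × 706.86 × 4 × 1 = 788.9 kN.
Bearing (20 mm plate, F_u = 450 MPa): end bolts L_c = 73 − 33/2 = 56.5, R_n = min(1.2×56.5×20×450, 2.4×30×20×450) = 610.2 kN/bolt; interior L_c = 93 − 33 = 60, R_n = 648 kN/bolt. φR_n = 0.75 × (2×610.2 + 2×648) = 1887.3 kN.
Governing: min(788.9, 1887.3) = 788.9 kN → bolt shear.

788.9 kN (bolt shear governs)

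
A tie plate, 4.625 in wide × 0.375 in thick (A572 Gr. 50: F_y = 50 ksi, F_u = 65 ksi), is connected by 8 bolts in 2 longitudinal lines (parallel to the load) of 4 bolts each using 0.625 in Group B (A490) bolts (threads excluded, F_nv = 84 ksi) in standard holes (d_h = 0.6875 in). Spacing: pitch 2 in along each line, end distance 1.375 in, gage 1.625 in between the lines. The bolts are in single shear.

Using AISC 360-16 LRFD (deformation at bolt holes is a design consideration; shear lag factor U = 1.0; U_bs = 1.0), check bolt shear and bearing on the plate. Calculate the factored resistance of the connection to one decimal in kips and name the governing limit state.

Bolt shear: A_b = π(0.625)²/4 = 0.3068 in². φR_n = 0.75 × 84 × 0.3068 × 8 × 1 = 154.6 kips.
Bearing (0.375 in plate, F_u = 65 ksi): end bolts L_c = 1.375 − 0.6875/2 = 1.03125, R_n = min(1.2×1.03125×0.375×65, 2.4×0.625×0.375×65) = 30.164 kips/bolt; interior L_c = 2 − 0.6875 = 1.3125, R_n = 36.563 kips/bolt. φR_n = 0.75 × (2×30.164 + 6×36.563) = 209.8 kips.
Governing: min(154.6, 209.8) = 154.6 kips → bolt shear.

154.6 kips (bolt shear governs)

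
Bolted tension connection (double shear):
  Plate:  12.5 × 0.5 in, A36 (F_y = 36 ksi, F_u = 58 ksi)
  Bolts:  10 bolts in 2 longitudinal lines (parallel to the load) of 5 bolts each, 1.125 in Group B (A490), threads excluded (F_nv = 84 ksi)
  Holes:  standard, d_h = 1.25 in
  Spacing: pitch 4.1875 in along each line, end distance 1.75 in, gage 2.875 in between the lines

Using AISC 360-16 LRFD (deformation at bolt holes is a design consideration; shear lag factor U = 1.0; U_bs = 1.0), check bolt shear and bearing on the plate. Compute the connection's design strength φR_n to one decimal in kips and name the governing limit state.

Bolt shear: A_b = π(1.125)²/4 = 0.99402 in². φR_n = 0.75 × 84 × 0.99402 × 10 × 2 = 1252.5 kips.
Bearing (0.5 in plate, F_u = 58 ksi): end bolts L_c = 1.75 − 1.25/2 = 1.125, R_n = min(1.2×1.125×0.5×58, 2.4×1.125×0.5×58) = 39.15 kips/bolt; interior L_c = 4.1875 − 1.25 = 2.9375, R_n = 78.3 kips/bolt. φR_n = 0.75 × (2×39.15 + 8×78.3) = 528.5 kips.
Governing: min(1252.5, 528.5) = 528.5 kips → bearing.

528.5 kips (bearing governs)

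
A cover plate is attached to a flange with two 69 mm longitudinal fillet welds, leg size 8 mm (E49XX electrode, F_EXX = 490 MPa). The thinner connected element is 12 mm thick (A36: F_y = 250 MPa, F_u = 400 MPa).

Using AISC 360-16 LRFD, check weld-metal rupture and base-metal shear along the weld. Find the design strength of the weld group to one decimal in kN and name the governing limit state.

Weld metal: throat = 0.707×8 = 5.656 mm, L = 2×69 = 138 mm. φR_n = 0.75 × 0.6 × 490 × 5.656 × 138 = 172.1 kN.
Base metal shear (12 mm plate): yield φR_n = 1.0×0.6×250×12×138 = 248.4 kN; rupture φR_n = 0.75×0.6×400×12×138 = 298.1 kN; take 248.4 kN (yield).
Governing: min(172.1, 248.4) = 172.1 kN → weld metal.

172.1 kN (weld metal governs)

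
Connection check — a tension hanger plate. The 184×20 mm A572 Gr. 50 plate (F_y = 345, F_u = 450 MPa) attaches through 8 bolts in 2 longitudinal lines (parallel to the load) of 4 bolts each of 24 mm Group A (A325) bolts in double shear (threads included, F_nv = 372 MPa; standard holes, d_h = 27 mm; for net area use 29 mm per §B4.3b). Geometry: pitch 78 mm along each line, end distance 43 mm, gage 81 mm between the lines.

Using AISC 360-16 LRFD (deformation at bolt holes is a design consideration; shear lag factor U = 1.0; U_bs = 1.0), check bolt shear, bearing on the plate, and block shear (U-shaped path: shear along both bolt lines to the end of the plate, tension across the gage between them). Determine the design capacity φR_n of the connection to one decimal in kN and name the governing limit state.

1772.6 kN (block shear governs)

Bolt shear: A_b = π(24)²/4 = 452.39 mm². φR_n = 0.75 × 372 × 452.39 × 8 × 2 = 2019.5 kN.
Bearing (20 mm plate, F_u = 450 MPa): end bolts L_c = 43 − 27/2 = 29.5, R_n = min(1.2×29.5×20×450, 2.4×24×20×450) = 318.6 kN/bolt; interior L_c = 78 − 27 = 51, R_n = 518.4 kN/bolt. φR_n = 0.75 × (2×318.6 + 6×518.4) = 2810.7 kN.
Block shear: shear path 2×[43+3×78] = 2×277 mm, A_gv = 11080, A_nv = 2×(277 − 3.5×29)×20 = 7020 mm²; tension across gage: (81 − 1×29)×20 = 1040 mm². R_n = min(0.6×450×7020, 0.6×345×11080) + 1.0×450×1040 = min(1895.4, 2293.6) + 468 = 2363.4 kN. φR_n = 0.75 × 2363.4 = 1772.6 kN.
Governing: min(2019.5, 2810.7, 1772.6) = 1772.6 kN → block shear.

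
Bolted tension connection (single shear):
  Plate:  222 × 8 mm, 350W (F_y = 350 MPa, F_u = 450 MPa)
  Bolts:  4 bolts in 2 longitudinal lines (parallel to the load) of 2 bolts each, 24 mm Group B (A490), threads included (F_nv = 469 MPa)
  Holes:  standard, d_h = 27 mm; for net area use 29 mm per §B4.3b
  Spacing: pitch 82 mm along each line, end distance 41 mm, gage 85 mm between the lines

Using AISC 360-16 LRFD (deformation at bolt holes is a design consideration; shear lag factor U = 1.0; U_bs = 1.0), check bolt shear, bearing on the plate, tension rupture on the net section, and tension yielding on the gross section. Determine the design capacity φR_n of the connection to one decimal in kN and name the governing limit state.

Bolt shear: A_b = π(24)²/4 = 452.39 mm². φR_n = 0.75 × 469 × 452.39 × 4 × 1 = 636.5 kN.
Bearing (8 mm plate, F_u = 450 MPa): end bolts L_c = 41 − 27/2 = 27.5, R_n = min(1.2×27.5×8×450, 2.4×24×8×450) = 118.8 kN/bolt; interior L_c = 82 − 27 = 55, R_n = 207.36 kN/bolt. φR_n = 0.75 × (2×118.8 + 2×207.36) = 489.2 kN.
Tension rupture (net): A_n = (222 − 2×29)×8 = 1312 mm² (U = 1.0, A_e = A_n). φR_n = 0.75 × 450 × 1312 = 442.8 kN.
Tension yield (gross): A_g = 222×8 = 1776 mm². φR_n = 0.90 × 350 × 1776 = 559.4 kN.
Governing: min(636.5, 489.2, 442.8, 559.4) = 442.8 kN → net-section rupture.

442.8 kN (net-section rupture governs)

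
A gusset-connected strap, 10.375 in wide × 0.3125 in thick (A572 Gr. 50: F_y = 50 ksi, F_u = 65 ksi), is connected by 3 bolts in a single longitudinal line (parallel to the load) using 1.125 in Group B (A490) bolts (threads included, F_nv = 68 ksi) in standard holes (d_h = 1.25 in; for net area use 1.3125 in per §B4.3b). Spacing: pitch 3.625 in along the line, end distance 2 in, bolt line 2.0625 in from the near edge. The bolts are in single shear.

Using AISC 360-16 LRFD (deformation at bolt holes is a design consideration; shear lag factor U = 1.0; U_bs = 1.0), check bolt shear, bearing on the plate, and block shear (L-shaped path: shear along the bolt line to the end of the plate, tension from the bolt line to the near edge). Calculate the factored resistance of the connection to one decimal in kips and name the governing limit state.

Bolt shear: A_b = π(1.125)²/4 = 0.99402 in². φR_n = 0.75 × 68 × 0.99402 × 3 × 1 = 152.1 kips.
Bearing (0.3125 in plate, F_u = 65 ksi): end bolts L_c = 2 − 1.25/2 = 1.375, R_n = min(1.2×1.375×0.3125×65, 2.4×1.125×0.3125×65) = 33.516 kips/bolt; interior L_c = 3.625 − 1.25 = 2.375, R_n = 54.844 kips/bolt. φR_n = 0.75 × (1×33.516 + 2×54.844) = 107.4 kips.
Block shear: shear path 1×[2+2×3.625] = 1×9.25 in, A_gv = 2.8906, A_nv = 1×(9.25 − 2.5×1.3125)×0.3125 = 1.8652 in²; tension to near edge: (2.0625 − 0.5×1.3125)×0.3125 = 0.43945 in². R_n = min(0.6×65×1.8652, 0.6×50×2.8906) + 1.0×65×0.43945 = min(72.743, 86.718) + 28.564 = 101.31 kips. φR_n = 0.75 × 101.31 = 76.0 kips.
Governing: min(152.1, 107.4, 76.0) = 76.0 kips → block shear.

76.0 kips (block shear governs)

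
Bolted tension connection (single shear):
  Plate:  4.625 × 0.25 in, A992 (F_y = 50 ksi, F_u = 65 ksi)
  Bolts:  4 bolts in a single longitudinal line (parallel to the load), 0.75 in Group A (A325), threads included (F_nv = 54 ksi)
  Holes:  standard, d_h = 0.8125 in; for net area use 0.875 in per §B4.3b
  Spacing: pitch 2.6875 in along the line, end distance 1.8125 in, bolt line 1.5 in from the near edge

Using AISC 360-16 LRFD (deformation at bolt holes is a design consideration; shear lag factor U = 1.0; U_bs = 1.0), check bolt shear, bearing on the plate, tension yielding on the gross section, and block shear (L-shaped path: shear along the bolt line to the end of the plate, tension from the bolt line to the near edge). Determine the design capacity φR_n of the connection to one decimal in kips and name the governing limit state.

52.0 kips (gross-section yield governs)

Bolt shear: A_b = π(0.75)²/4 = 0.44179 in². φR_n = 0.75 × 54 × 0.44179 × 4 × 1 = 71.6 kips.
Bearing (0.25 in plate, F_u = 65 ksi): end bolts L_c = 1.8125 − 0.8125/2 = 1.40625, R_n = min(1.2×1.40625×0.25×65, 2.4×0.75×0.25×65) = 27.422 kips/bolt; interior L_c = 2.6875 − 0.8125 = 1.875, R_n = 29.25 kips/bolt. φR_n = 0.75 × (1×27.422 + 3×29.25) = 86.4 kips.
Tension yield (gross): A_g = 4.625×0.25 = 1.1563 in². φR_n = 0.90 × 50 × 1.1563 = 52.0 kips.
Block shear: shear path 1×[1.8125+3×2.6875] = 1×9.875 in, A_gv = 2.4688, A_nv = 1×(9.875 − 3.5×0.875)×0.25 = 1.7031 in²; tension to near edge: (1.5 − 0.5×0.875)×0.25 = 0.26563 in². R_n = min(0.6×65×1.7031, 0.6×50×2.4688) + 1.0×65×0.26563 = min(66.421, 74.064) + 17.266 = 83.687 kips. φR_n = 0.75 × 83.687 = 62.8 kips.
Governing: min(71.6, 86.4, 52.0, 62.8) = 52.0 kips → gross-section yield.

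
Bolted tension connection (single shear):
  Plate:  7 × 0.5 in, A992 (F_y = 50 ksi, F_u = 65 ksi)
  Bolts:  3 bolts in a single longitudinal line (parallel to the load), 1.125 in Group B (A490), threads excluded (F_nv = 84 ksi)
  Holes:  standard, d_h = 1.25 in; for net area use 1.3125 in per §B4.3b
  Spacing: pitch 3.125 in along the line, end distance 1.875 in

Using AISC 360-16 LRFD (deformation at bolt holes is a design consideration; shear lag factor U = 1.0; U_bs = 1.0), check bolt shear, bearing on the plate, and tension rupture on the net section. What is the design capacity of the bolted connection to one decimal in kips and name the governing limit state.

138.6 kips (net-section rupture governs)

Bolt shear: A_b = π(1.125)²/4 = 0.99402 in². φR_n = 0.75 × 84 × 0.99402 × 3 × 1 = 187.9 kips.
Bearing (0.5 in plate, F_u = 65 ksi): end bolts L_c = 1.875 − 1.25/2 = 1.25, R_n = min(1.2×1.25×0.5×65, 2.4×1.125×0.5×65) = 48.75 kips/bolt; interior L_c = 3.125 − 1.25 = 1.875, R_n = 73.125 kips/bolt. φR_n = 0.75 × (1×48.75 + 2×73.125) = 146.3 kips.
Tension rupture (net): A_n = (7 − 1×1.3125)×0.5 = 2.8438 in² (U = 1.0, A_e = A_n). φR_n = 0.75 × 65 × 2.8438 = 138.6 kips.
Governing: min(187.9, 146.3, 138.6) = 138.6 kips → net-section rupture.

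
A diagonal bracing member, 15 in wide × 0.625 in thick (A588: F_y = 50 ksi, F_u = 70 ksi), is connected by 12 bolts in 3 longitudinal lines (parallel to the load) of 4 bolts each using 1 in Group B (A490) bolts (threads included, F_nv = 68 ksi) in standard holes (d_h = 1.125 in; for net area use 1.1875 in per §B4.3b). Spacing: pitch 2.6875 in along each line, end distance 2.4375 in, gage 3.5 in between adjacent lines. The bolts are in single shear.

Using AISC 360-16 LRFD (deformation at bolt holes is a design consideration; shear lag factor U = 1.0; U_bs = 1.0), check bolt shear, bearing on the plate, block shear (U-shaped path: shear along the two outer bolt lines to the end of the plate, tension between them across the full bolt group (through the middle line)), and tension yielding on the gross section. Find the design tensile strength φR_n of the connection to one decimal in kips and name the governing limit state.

Bolt shear: A_b = π(1)²/4 = 0.7854 in². φR_n = 0.75 × 68 × 0.7854 × 12 × 1 = 480.7 kips.
Bearing (0.625 in plate, F_u = 70 ksi): end bolts L_c = 2.4375 − 1.125/2 = 1.875, R_n = min(1.2×1.875×0.625×70, 2.4×1×0.625×70) = 98.438 kips/bolt; interior L_c = 2.6875 − 1.125 = 1.5625, R_n = 82.031 kips/bolt. φR_n = 0.75 × (3×98.438 + 9×82.031) = 775.2 kips.
Block shear: shear path 2×[2.4375+3×2.6875] = 2×10.5 in, A_gv = 13.125, A_nv = 2×(10.5 − 3.5×1.1875)×0.625 = 7.9297 in²; tension across gage: (7 − 2×1.1875)×0.625 = 2.8906 in². R_n = min(0.6×70×7.9297, 0.6×50×13.125) + 1.0×70×2.8906 = min(333.05, 393.75) + 202.34 = 535.39 kips. φR_n = 0.75 × 535.39 = 401.5 kips.
Tension yield (gross): A_g = 15×0.625 = 9.375 in². φR_n = 0.90 × 50 × 9.375 = 421.9 kips.
Governing: min(480.7, 775.2, 401.5, 421.9) = 401.5 kips → block shear.

401.5 kips (block shear governs)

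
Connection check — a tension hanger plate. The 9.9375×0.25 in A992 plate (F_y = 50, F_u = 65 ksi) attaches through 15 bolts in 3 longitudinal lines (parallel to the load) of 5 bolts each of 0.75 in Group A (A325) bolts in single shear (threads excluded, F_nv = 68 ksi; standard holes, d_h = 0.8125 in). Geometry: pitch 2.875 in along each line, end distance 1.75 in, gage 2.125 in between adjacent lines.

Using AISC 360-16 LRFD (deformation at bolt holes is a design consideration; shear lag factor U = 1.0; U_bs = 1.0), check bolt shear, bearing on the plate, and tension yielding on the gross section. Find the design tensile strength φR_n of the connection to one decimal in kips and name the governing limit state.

111.8 kips (gross-section yield governs)

Bolt shear: A_b = π(0.75)²/4 = 0.44179 in². φR_n = 0.75 × 68 × 0.44179 × 15 × 1 = 338.0 kips.
Bearing (0.25 in plate, F_u = 65 ksi): end bolts L_c = 1.75 − 0.8125/2 = 1.34375, R_n = min(1.2×1.34375×0.25×65, 2.4×0.75×0.25×65) = 26.203 kips/bolt; interior L_c = 2.875 − 0.8125 = 2.0625, R_n = 29.25 kips/bolt. φR_n = 0.75 × (3×26.203 + 12×29.25) = 322.2 kips.
Tension yield (gross): A_g = 9.9375×0.25 = 2.4844 in². φR_n = 0.90 × 50 × 2.4844 = 111.8 kips.
Governing: min(338.0, 322.2, 111.8) = 111.8 kips → gross-section yield.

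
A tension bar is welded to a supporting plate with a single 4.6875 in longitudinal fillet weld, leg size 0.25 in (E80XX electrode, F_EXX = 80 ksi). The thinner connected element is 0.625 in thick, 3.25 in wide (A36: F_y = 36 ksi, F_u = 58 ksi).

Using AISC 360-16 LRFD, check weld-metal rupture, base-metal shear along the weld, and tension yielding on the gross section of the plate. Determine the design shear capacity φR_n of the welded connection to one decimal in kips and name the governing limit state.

29.8 kips (weld metal governs)

Weld metal: throat = 0.707×0.25 = 0.17675 in, L = 4.6875 in. φR_n = 0.75 × 0.6 × 80 × 0.17675 × 4.6875 = 29.8 kips.
Base metal shear (0.625 in plate): yield φR_n = 1.0×0.6×36×0.625×4.6875 = 63.3 kips; rupture φR_n = 0.75×0.6×58×0.625×4.6875 = 76.5 kips; take 63.3 kips (yield).
Tension yield (gross): A_g = 3.25×0.625 = 2.0313 in². φR_n = 0.90 × 36 × 2.0313 = 65.8 kips.
Governing: min(29.8, 63.3, 65.8) = 29.8 kips → weld metal.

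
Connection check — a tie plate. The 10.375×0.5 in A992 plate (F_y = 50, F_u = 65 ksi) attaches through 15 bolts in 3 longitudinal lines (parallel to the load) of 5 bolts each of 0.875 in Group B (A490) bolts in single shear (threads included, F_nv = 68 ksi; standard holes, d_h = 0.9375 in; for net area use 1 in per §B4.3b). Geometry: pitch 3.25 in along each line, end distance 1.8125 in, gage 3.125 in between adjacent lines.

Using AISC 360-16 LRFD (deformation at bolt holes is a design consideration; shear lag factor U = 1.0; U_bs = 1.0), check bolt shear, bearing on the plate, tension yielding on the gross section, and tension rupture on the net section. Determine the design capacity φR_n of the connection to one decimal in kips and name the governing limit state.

Bolt shear: A_b = π(0.875)²/4 = 0.60132 in². φR_n = 0.75 × 68 × 0.60132 × 15 × 1 = 460.0 kips.
Bearing (0.5 in plate, F_u = 65 ksi): end bolts L_c = 1.8125 − 0.9375/2 = 1.34375, R_n = min(1.2×1.34375×0.5×65, 2.4×0.875×0.5×65) = 52.406 kips/bolt; interior L_c = 3.25 − 0.9375 = 2.3125, R_n = 68.25 kips/bolt. φR_n = 0.75 × (3×52.406 + 12×68.25) = 732.2 kips.
Tension yield (gross): A_g = 10.375×0.5 = 5.1875 in². φR_n = 0.90 × 50 × 5.1875 = 233.4 kips.
Tension rupture (net): A_n = (10.375 − 3×1)×0.5 = 3.6875 in² (U = 1.0, A_e = A_n). φR_n = 0.75 × 65 × 3.6875 = 179.8 kips.
Governing: min(460.0, 732.2, 233.4, 179.8) = 179.8 kips → net-section rupture.

179.8 kips (net-section rupture governs)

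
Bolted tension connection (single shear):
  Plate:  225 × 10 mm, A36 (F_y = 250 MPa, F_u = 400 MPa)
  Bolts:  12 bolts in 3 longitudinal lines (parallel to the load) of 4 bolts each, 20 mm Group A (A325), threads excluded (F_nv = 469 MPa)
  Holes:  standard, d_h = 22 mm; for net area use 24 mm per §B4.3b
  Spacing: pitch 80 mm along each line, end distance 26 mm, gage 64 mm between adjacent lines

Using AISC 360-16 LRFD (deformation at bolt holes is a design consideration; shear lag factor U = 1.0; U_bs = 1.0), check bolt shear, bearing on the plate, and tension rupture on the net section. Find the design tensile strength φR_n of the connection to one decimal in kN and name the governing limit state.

459.0 kN (net-section rupture governs)

Bolt shear: A_b = π(20)²/4 = 314.16 mm². φR_n = 0.75 × 469 × 314.16 × 12 × 1 = 1326.1 kN.
Bearing (10 mm plate, F_u = 400 MPa): end bolts L_c = 26 − 22/2 = 15, R_n = min(1.2×15×10×400, 2.4×20×10×400) = 72 kN/bolt; interior L_c = 80 − 22 = 58, R_n = 192 kN/bolt. φR_n = 0.75 × (3×72 + 9×192) = 1458.0 kN.
Tension rupture (net): A_n = (225 − 3×24)×10 = 1530 mm² (U = 1.0, A_e = A_n). φR_n = 0.75 × 400 × 1530 = 459.0 kN.
Governing: min(1326.1, 1458.0, 459.0) = 459.0 kN → net-section rupture.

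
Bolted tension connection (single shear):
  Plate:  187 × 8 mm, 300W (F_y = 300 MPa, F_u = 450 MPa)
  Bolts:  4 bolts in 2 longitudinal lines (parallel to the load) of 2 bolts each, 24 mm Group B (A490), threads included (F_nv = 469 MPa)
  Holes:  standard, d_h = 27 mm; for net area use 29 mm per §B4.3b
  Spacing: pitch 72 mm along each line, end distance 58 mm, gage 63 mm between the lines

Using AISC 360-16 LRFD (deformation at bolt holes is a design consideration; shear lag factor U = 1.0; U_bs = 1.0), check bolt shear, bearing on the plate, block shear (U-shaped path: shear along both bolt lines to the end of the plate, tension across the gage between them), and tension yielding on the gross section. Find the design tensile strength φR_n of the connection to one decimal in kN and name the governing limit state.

Bolt shear: A_b = π(24)²/4 = 452.39 mm². φR_n = 0.75 × 469 × 452.39 × 4 × 1 = 636.5 kN.
Bearing (8 mm plate, F_u = 450 MPa): end bolts L_c = 58 − 27/2 = 44.5, R_n = min(1.2×44.5×8×450, 2.4×24×8×450) = 192.24 kN/bolt; interior L_c = 72 − 27 = 45, R_n = 194.4 kN/bolt. φR_n = 0.75 × (2×192.24 + 2×194.4) = 580.0 kN.
Block shear: shear path 2×[58+1×72] = 2×130 mm, A_gv = 2080, A_nv = 2×(130 − 1.5×29)×8 = 1384 mm²; tension across gage: (63 − 1×29)×8 = 272 mm². R_n = min(0.6×450×1384, 0.6×300×2080) + 1.0×450×272 = min(373.68, 374.4) + 122.4 = 496.08 kN. φR_n = 0.75 × 496.08 = 372.1 kN.
Tension yield (gross): A_g = 187×8 = 1496 mm². φR_n = 0.90 × 300 × 1496 = 403.9 kN.
Governing: min(636.5, 580.0, 372.1, 403.9) = 372.1 kN → block shear.

372.1 kN (block shear governs)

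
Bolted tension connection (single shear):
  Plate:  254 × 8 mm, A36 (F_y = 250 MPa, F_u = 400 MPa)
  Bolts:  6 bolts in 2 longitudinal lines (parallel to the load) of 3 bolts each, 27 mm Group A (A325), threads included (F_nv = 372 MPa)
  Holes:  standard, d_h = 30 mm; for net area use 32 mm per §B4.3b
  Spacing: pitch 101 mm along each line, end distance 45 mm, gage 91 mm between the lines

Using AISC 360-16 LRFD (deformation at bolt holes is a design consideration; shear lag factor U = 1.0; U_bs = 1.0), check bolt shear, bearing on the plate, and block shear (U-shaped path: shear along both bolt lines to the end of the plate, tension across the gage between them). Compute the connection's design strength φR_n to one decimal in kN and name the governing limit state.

586.2 kN (block shear governs)

Bolt shear: A_b = π(27)²/4 = 572.56 mm². φR_n = 0.75 × 372 × 572.56 × 6 × 1 = 958.5 kN.
Bearing (8 mm plate, F_u = 400 MPa): end bolts L_c = 45 − 30/2 = 30, R_n = min(1.2×30×8×400, 2.4×27×8×400) = 115.2 kN/bolt; interior L_c = 101 − 30 = 71, R_n = 207.36 kN/bolt. φR_n = 0.75 × (2×115.2 + 4×207.36) = 794.9 kN.
Block shear: shear path 2×[45+2×101] = 2×247 mm, A_gv = 3952, A_nv = 2×(247 − 2.5×32)×8 = 2672 mm²; tension across gage: (91 − 1×32)×8 = 472 mm². R_n = min(0.6×400×2672, 0.6×250×3952) + 1.0×400×472 = min(641.28, 592.8) + 188.8 = 781.6 kN. φR_n = 0.75 × 781.6 = 586.2 kN.
Governing: min(958.5, 794.9, 586.2) = 586.2 kN → block shear.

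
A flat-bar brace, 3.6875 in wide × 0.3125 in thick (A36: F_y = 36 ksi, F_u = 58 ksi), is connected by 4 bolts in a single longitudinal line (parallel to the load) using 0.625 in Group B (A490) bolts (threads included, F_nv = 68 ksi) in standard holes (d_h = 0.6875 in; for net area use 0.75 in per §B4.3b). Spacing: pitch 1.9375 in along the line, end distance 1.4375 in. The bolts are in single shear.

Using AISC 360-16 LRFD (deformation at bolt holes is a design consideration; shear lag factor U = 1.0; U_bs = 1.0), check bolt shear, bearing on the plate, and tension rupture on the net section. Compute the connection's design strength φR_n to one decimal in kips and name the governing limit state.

39.9 kips (net-section rupture governs)

Bolt shear: A_b = π(0.625)²/4 = 0.3068 in². φR_n = 0.75 × 68 × 0.3068 × 4 × 1 = 62.6 kips.
Bearing (0.3125 in plate, F_u = 58 ksi): end bolts L_c = 1.4375 − 0.6875/2 = 1.09375, R_n = min(1.2×1.09375×0.3125×58, 2.4×0.625×0.3125×58) = 23.789 kips/bolt; interior L_c = 1.9375 − 0.6875 = 1.25, R_n = 27.188 kips/bolt. φR_n = 0.75 × (1×23.789 + 3×27.188) = 79.0 kips.
Tension rupture (net): A_n = (3.6875 − 1×0.75)×0.3125 = 0.91797 in² (U = 1.0, A_e = A_n). φR_n = 0.75 × 58 × 0.91797 = 39.9 kips.
Governing: min(62.6, 79.0, 39.9) = 39.9 kips → net-section rupture.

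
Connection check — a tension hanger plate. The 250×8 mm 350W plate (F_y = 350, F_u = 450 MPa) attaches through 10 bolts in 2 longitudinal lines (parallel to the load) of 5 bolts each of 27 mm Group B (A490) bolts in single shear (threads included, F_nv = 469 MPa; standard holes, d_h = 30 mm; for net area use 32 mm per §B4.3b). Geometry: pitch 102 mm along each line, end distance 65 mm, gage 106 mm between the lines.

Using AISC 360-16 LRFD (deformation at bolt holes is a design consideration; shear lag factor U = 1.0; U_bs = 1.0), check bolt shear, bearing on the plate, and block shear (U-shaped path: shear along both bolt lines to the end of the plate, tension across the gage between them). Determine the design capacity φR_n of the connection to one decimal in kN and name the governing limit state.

1265.8 kN (block shear governs)

Bolt shear: A_b = π(27)²/4 = 572.56 mm². φR_n = 0.75 × 469 × 572.56 × 10 × 1 = 2014.0 kN.
Bearing (8 mm plate, F_u = 450 MPa): end bolts L_c = 65 − 30/2 = 50, R_n = min(1.2×50×8×450, 2.4×27×8×450) = 216 kN/bolt; interior L_c = 102 − 30 = 72, R_n = 233.28 kN/bolt. φR_n = 0.75 × (2×216 + 8×233.28) = 1723.7 kN.
Block shear: shear path 2×[65+4×102] = 2×473 mm, A_gv = 7568, A_nv = 2×(473 − 4.5×32)×8 = 5264 mm²; tension across gage: (106 − 1×32)×8 = 592 mm². R_n = min(0.6×450×5264, 0.6×350×7568) + 1.0×450×592 = min(1421.3, 1589.3) + 266.4 = 1687.7 kN. φR_n = 0.75 × 1687.7 = 1265.8 kN.
Governing: min(2014.0, 1723.7, 1265.8) = 1265.8 kN → block shear.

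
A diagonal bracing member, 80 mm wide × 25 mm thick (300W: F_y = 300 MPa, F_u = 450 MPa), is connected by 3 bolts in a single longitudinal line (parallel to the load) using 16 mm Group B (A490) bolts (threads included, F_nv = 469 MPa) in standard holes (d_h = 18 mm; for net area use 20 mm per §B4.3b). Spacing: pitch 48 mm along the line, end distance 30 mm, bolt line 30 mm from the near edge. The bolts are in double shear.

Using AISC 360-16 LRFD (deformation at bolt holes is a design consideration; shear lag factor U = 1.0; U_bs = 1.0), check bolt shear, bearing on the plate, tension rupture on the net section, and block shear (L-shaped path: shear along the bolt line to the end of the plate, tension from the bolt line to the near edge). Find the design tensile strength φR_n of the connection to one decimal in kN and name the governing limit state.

Bolt shear: A_b = π(16)²/4 = 201.06 mm². φR_n = 0.75 × 469 × 201.06 × 3 × 2 = 424.3 kN.
Bearing (25 mm plate, F_u = 450 MPa): end bolts L_c = 30 − 18/2 = 21, R_n = min(1.2×21×25×450, 2.4×16×25×450) = 283.5 kN/bolt; interior L_c = 48 − 18 = 30, R_n = 405 kN/bolt. φR_n = 0.75 × (1×283.5 + 2×405) = 820.1 kN.
Tension rupture (net): A_n = (80 − 1×20)×25 = 1500 mm² (U = 1.0, A_e = A_n). φR_n = 0.75 × 450 × 1500 = 506.3 kN.
Block shear: shear path 1×[30+2×48] = 1×126 mm, A_gv = 3150, A_nv = 1×(126 − 2.5×20)×25 = 1900 mm²; tension to near edge: (30 − 0.5×20)×25 = 500 mm². R_n = min(0.6×450×1900, 0.6×300×3150) + 1.0×450×500 = min(513, 567) + 225 = 738 kN. φR_n = 0.75 × 738 = 553.5 kN.
Governing: min(424.3, 820.1, 506.3, 553.5) = 424.3 kN → bolt shear.

424.3 kN (bolt shear governs)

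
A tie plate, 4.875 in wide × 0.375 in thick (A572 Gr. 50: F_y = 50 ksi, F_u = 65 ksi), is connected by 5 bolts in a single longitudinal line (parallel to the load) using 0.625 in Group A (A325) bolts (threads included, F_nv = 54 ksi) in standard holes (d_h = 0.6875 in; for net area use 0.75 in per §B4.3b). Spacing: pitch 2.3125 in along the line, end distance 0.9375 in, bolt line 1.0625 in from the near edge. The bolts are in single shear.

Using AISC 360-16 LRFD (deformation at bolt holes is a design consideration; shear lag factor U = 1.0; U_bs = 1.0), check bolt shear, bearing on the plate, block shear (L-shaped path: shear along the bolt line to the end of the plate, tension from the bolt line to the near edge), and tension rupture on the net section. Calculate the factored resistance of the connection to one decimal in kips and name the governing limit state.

Bolt shear: A_b = π(0.625)²/4 = 0.3068 in². φR_n = 0.75 × 54 × 0.3068 × 5 × 1 = 62.1 kips.
Bearing (0.375 in plate, F_u = 65 ksi): end bolts L_c = 0.9375 − 0.6875/2 = 0.59375, R_n = min(1.2×0.59375×0.375×65, 2.4×0.625×0.375×65) = 17.367 kips/bolt; interior L_c = 2.3125 − 0.6875 = 1.625, R_n = 36.563 kips/bolt. φR_n = 0.75 × (1×17.367 + 4×36.563) = 122.7 kips.
Block shear: shear path 1×[0.9375+4×2.3125] = 1×10.1875 in, A_gv = 3.8203, A_nv = 1×(10.1875 − 4.5×0.75)×0.375 = 2.5547 in²; tension to near edge: (1.0625 − 0.5×0.75)×0.375 = 0.25781 in². R_n = min(0.6×65×2.5547, 0.6×50×3.8203) + 1.0×65×0.25781 = min(99.633, 114.61) + 16.758 = 116.39 kips. φR_n = 0.75 × 116.39 = 87.3 kips.
Tension rupture (net): A_n = (4.875 − 1×0.75)×0.375 = 1.5469 in² (U = 1.0, A_e = A_n). φR_n = 0.75 × 65 × 1.5469 = 75.4 kips.
Governing: min(62.1, 122.7, 87.3, 75.4) = 62.1 kips → bolt shear.

62.1 kips (bolt shear governs)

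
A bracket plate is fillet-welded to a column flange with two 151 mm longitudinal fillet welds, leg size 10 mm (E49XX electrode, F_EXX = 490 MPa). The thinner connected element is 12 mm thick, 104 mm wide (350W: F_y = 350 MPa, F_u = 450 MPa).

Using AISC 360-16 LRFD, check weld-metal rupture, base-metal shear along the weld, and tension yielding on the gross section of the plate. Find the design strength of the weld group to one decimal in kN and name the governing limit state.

Weld metal: throat = 0.707×10 = 7.07 mm, L = 2×151 = 302 mm. φR_n = 0.75 × 0.6 × 490 × 7.07 × 302 = 470.8 kN.
Base metal shear (12 mm plate): yield φR_n = 1.0×0.6×350×12×302 = 761.0 kN; rupture φR_n = 0.75×0.6×450×12×302 = 733.9 kN; take 733.9 kN (rupture).
Tension yield (gross): A_g = 104×12 = 1248 mm². φR_n = 0.90 × 350 × 1248 = 393.1 kN.
Governing: min(470.8, 733.9, 393.1) = 393.1 kN → gross-section yield.

393.1 kN (gross-section yield governs)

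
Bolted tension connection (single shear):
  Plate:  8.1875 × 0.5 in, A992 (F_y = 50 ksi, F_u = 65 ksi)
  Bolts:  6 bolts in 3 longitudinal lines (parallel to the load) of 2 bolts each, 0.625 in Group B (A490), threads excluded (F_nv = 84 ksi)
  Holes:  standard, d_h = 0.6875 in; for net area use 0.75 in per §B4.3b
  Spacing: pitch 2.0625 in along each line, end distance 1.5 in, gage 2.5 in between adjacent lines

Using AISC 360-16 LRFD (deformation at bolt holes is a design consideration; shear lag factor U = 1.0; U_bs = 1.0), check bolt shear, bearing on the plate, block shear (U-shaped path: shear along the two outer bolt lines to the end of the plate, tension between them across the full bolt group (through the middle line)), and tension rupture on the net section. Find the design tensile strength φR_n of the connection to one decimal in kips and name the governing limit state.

Bolt shear: A_b = π(0.625)²/4 = 0.3068 in². φR_n = 0.75 × 84 × 0.3068 × 6 × 1 = 116.0 kips.
Bearing (0.5 in plate, F_u = 65 ksi): end bolts L_c = 1.5 − 0.6875/2 = 1.15625, R_n = min(1.2×1.15625×0.5×65, 2.4×0.625×0.5×65) = 45.094 kips/bolt; interior L_c = 2.0625 − 0.6875 = 1.375, R_n = 48.75 kips/bolt. φR_n = 0.75 × (3×45.094 + 3×48.75) = 211.1 kips.
Block shear: shear path 2×[1.5+1×2.0625] = 2×3.5625 in, A_gv = 3.5625, A_nv = 2×(3.5625 − 1.5×0.75)×0.5 = 2.4375 in²; tension across gage: (5 − 2×0.75)×0.5 = 1.75 in². R_n = min(0.6×65×2.4375, 0.6×50×3.5625) + 1.0×65×1.75 = min(95.063, 106.88) + 113.75 = 208.81 kips. φR_n = 0.75 × 208.81 = 156.6 kips.
Tension rupture (net): A_n = (8.1875 − 3×0.75)×0.5 = 2.9688 in² (U = 1.0, A_e = A_n). φR_n = 0.75 × 65 × 2.9688 = 144.7 kips.
Governing: min(116.0, 211.1, 156.6, 144.7) = 116.0 kips → bolt shear.

116.0 kips (bolt shear governs)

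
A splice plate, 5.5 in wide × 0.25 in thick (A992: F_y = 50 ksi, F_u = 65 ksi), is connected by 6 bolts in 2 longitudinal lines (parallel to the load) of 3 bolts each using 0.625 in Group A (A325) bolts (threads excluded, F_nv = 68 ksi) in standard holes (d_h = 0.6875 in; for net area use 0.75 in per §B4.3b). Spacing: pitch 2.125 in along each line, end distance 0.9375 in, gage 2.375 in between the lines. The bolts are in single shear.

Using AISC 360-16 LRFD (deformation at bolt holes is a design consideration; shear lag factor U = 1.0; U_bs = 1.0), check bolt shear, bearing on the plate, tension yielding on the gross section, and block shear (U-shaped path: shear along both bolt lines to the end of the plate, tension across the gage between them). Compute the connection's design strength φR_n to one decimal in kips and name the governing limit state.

Bolt shear: A_b = π(0.625)²/4 = 0.3068 in². φR_n = 0.75 × 68 × 0.3068 × 6 × 1 = 93.9 kips.
Bearing (0.25 in plate, F_u = 65 ksi): end bolts L_c = 0.9375 − 0.6875/2 = 0.59375, R_n = min(1.2×0.59375×0.25×65, 2.4×0.625×0.25×65) = 11.578 kips/bolt; interior L_c = 2.125 − 0.6875 = 1.4375, R_n = 24.375 kips/bolt. φR_n = 0.75 × (2×11.578 + 4×24.375) = 90.5 kips.
Tension yield (gross): A_g = 5.5×0.25 = 1.375 in². φR_n = 0.90 × 50 × 1.375 = 61.9 kips.
Block shear: shear path 2×[0.9375+2×2.125] = 2×5.1875 in, A_gv = 2.5938, A_nv = 2×(5.1875 − 2.5×0.75)×0.25 = 1.6563 in²; tension across gage: (2.375 − 1×0.75)×0.25 = 0.40625 in². R_n = min(0.6×65×1.6563, 0.6×50×2.5938) + 1.0×65×0.40625 = min(64.596, 77.814) + 26.406 = 91.002 kips. φR_n = 0.75 × 91.002 = 68.3 kips.
Governing: min(93.9, 90.5, 61.9, 68.3) = 61.9 kips → gross-section yield.

61.9 kips (gross-section yield governs)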